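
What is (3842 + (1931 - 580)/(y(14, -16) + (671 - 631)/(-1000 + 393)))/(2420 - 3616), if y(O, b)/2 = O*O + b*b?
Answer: -301268479/93747264 ≈ -3.2136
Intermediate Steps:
y(O, b) = 2*O² + 2*b² (y(O, b) = 2*(O*O + b*b) = 2*(O² + b²) = 2*O² + 2*b²)
(3842 + (1931 - 580)/(y(14, -16) + (671 - 631)/(-1000 + 393)))/(2420 - 3616) = (3842 + (1931 - 580)/((2*14² + 2*(-16)²) + (671 - 631)/(-1000 + 393)))/(2420 - 3616) = (3842 + 1351/((2*196 + 2*256) + 40/(-607)))/(-1196) = (3842 + 1351/((392 + 512) + 40*(-1/607)))*(-1/1196) = (3842 + 1351/(904 - 40/607))*(-1/1196) = (3842 + 1351/(548688/607))*(-1/1196) = (3842 + 1351*(607/548688))*(-1/1196) = (3842 + 117151/78384)*(-1/1196) = (301268479/78384)*(-1/1196) = -301268479/93747264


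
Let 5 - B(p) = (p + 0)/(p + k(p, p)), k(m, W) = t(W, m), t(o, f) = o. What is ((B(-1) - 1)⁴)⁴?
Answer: 33232930569601/65536 ≈ 5.0709e+8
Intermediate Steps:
k(m, W) = W
B(p) = 9/2 (B(p) = 5 - (p + 0)/(p + p) = 5 - p/(2*p) = 5 - p*1/(2*p) = 5 - 1*½ = 5 - ½ = 9/2)
((B(-1) - 1)⁴)⁴ = ((9/2 - 1)⁴)⁴ = ((7/2)⁴)⁴ = (2401/16)⁴ = 33232930569601/65536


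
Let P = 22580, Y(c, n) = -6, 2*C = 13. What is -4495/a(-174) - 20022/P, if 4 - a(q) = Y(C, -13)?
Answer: -2542433/5645 ≈ -450.39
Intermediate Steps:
C = 13/2 (C = (½)*13 = 13/2 ≈ 6.5000)
a(q) = 10 (a(q) = 4 - 1*(-6) = 4 + 6 = 10)
-4495/a(-174) - 20022/P = -4495/10 - 20022/22580 = -4495*⅒ - 20022*1/22580 = -899/2 - 10011/11290 = -2542433/5645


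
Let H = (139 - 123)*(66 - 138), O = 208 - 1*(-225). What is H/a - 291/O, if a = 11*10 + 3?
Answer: -531699/48929 ≈ -10.867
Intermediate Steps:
O = 433 (O = 208 + 225 = 433)
H = -1152 (H = 16*(-72) = -1152)
a = 113 (a = 110 + 3 = 113)
H/a - 291/O = -1152/113 - 291/433 = -531699/48929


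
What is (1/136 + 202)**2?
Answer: 754765729/18496 ≈ 40807.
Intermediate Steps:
(1/136 + 202)**2 = (27473/136)**2 = 754765729/18496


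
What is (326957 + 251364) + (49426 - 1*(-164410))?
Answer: 792157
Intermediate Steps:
(326957 + 251364) + (49426 - 1*(-164410)) = 578321 + (49426 + 164410) = 578321 + 213836 = 792157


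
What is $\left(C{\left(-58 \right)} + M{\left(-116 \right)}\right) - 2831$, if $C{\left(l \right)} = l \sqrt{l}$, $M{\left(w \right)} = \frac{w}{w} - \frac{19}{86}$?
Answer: $- \frac{243399}{86} - 58 i \sqrt{58} \approx -2830.2 - 441.71 i$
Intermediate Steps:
$M{\left(w \right)} = \frac{67}{86}$ ($M{\left(w \right)} = 1 - \frac{19}{86} = \frac{67}{86}$)
$C{\left(l \right)} = l^{\frac{3}{2}}$
$\left(C{\left(-58 \right)} + M{\left(-116 \right)}\right) - 2831 = \left(\left(-58\right)^{\frac{3}{2}} + \frac{67}{86}\right) - 2831 = \left(- 58 i \sqrt{58} + \frac{67}{86}\right) - 2831 = \left(\frac{67}{86} - 58 i \sqrt{58}\right) - 2831 = - \frac{243399}{86} - 58 i \sqrt{58}$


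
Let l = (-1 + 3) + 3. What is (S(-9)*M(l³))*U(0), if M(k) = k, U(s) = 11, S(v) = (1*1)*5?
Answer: 6875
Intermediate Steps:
S(v) = 5 (S(v) = 1*5 = 5)
l = 5 (l = 2 + 3 = 5)
(S(-9)*M(l³))*U(0) = (5*5³)*11 = (5*125)*11 = 625*11 = 6875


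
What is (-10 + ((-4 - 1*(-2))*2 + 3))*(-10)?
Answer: 110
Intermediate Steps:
(-10 + ((-4 - 1*(-2))*2 + 3))*(-10) = (-10 + ((-4 + 2)*2 + 3))*(-10) = (-10 + (-2*2 + 3))*(-10) = (-10 + (-4 + 3))*(-10) = (-10 - 1)*(-10) = -11*(-10) = 110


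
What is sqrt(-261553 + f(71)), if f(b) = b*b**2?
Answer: sqrt(96358) ≈ 310.42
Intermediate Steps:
f(b) = b**3
sqrt(-261553 + f(71)) = sqrt(-261553 + 71**3) = sqrt(-261553 + 357911) = sqrt(96358)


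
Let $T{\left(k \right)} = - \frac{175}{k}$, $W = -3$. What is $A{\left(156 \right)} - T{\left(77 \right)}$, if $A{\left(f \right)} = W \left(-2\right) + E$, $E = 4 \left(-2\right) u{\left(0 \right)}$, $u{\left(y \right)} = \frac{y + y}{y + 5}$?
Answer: $\frac{91}{11} \approx 8.2727$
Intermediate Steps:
$u{\left(y \right)} = \frac{2 y}{5 + y}$
$E = 0$ ($E = 4 \left(-2\right) 2 \cdot 0 \frac{1}{5 + 0} = - 8 \cdot 2 \cdot 0 \cdot \frac{1}{5} = \left(-8\right) 0 = 0$)
$A{\left(f \right)} = 6$ ($A{\left(f \right)} = \left(-3\right) \left(-2\right) + 0 = 6 + 0 = 6$)
$A{\left(156 \right)} - T{\left(77 \right)} = 6 - - \frac{175}{77} = 6 - \left(-175\right) \frac{1}{77} = 6 - - \frac{25}{11} = 6 + \frac{25}{11} = \frac{91}{11}$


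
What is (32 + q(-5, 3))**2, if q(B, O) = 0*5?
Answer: 1024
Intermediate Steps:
q(B, O) = 0
(32 + q(-5, 3))**2 = (32 + 0)**2 = 32**2 = 1024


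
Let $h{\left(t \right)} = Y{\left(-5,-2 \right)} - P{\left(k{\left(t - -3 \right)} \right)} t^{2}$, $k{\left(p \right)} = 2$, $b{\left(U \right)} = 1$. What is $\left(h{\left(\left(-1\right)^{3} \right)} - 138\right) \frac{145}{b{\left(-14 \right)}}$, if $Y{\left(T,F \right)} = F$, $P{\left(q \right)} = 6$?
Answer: $-21170$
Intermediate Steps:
$h{\left(t \right)} = -2 - 6 t^{2}$
$\left(h{\left(\left(-1\right)^{3} \right)} - 138\right) \frac{145}{b{\left(-14 \right)}} = \left(\left(-2 - 6 \left(\left(-1\right)^{3}\right)^{2}\right) - 138\right) \frac{145}{1} = \left(\left(-2 - 6 \left(-1\right)^{2}\right) - 138\right) 145 \cdot 1 = \left(\left(-2 - 6\right) - 138\right) 145 = \left(-8 - 138\right) 145 = \left(-146\right) 145 = -21170$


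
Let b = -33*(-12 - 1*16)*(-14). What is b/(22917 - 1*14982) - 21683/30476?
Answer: -188764047/80609020 ≈ -2.3417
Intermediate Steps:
b = -12936 (b = -33*(-12 - 16)*(-14) = -33*(-28)*(-14) = 924*(-14) = -12936)
b/(22917 - 1*14982) - 21683/30476 = -12936/(22917 - 1*14982) - 21683/30476 = -12936/(22917 - 14982) - 21683*1/30476 = -12936/7935 - 21683/30476 = -12936*1/7935 - 21683/30476 = -4312/2645 - 21683/30476 = -188764047/80609020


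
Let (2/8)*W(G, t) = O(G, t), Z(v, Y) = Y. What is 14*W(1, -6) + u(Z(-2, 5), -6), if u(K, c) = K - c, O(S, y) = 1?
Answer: 67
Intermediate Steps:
W(G, t) = 4 (W(G, t) = 4*1 = 4)
14*W(1, -6) + u(Z(-2, 5), -6) = 14*4 + (5 - 1*(-6)) = 56 + (5 + 6) = 56 + 11 = 67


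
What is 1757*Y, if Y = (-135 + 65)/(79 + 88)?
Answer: -122990/167 ≈ -736.47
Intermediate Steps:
Y = -70/167 ≈ -0.41916
1757*Y = 1757*(-70/167) = -122990/167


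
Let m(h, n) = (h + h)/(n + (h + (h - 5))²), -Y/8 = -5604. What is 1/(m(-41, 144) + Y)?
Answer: 7713/345789134 ≈ 2.2305e-5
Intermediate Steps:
Y = 44832 (Y = -8*(-5604) = 44832)
m(h, n) = 2*h/(n + (-5 + 2*h)²) (m(h, n) = (2*h)/(n + (h + (-5 + h))²) = (2*h)/(n + (-5 + 2*h)²) = 2*h/(n + (-5 + 2*h)²))
1/(m(-41, 144) + Y) = 1/(2*(-41)/(144 + (-5 + 2*(-41))²) + 44832) = 1/(2*(-41)/(144 + (-5 - 82)²) + 44832) = 1/(2*(-41)/(144 + (-87)²) + 44832) = 1/(2*(-41)/(144 + 7569) + 44832) = 1/(2*(-41)/7713 + 44832) = 1/(2*(-41)*(1/7713) + 44832) = 1/(-82/7713 + 44832) = 1/(345789134/7713) = 7713/345789134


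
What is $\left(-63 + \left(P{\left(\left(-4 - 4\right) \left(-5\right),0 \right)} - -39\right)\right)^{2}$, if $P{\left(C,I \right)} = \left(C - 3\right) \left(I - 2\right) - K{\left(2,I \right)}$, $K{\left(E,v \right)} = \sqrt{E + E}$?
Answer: $10000$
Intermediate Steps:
$K{\left(E,v \right)} = \sqrt{2} \sqrt{E}$ ($K{\left(E,v \right)} = \sqrt{2 E} = \sqrt{2} \sqrt{E}$)
$P{\left(C,I \right)} = -2 + \left(-3 + C\right) \left(-2 + I\right)$ ($P{\left(C,I \right)} = \left(C - 3\right) \left(I - 2\right) - \sqrt{2} \sqrt{2} = \left(-3 + C\right) \left(-2 + I\right) - 2 = -2 + \left(-3 + C\right) \left(-2 + I\right)$)
$\left(-63 + \left(P{\left(\left(-4 - 4\right) \left(-5\right),0 \right)} - -39\right)\right)^{2} = \left(-63 - \left(-43 - \left(-4 - 4\right) \left(-5\right) 0 + 2 \left(-4 - 4\right) \left(-5\right)\right)\right)^{2} = \left(-63 + \left(\left(4 + 0 - 2 \left(\left(-8\right) \left(-5\right)\right) + \left(-8\right) \left(-5\right) 0\right) + 39\right)\right)^{2} = \left(-63 + \left(\left(4 + 0 - 80 + 40 \cdot 0\right) + 39\right)\right)^{2} = \left(-63 + \left(\left(4 + 0 - 80 + 0\right) + 39\right)\right)^{2} = \left(-63 + \left(-76 + 39\right)\right)^{2} = \left(-63 - 37\right)^{2} = \left(-100\right)^{2} = 10000$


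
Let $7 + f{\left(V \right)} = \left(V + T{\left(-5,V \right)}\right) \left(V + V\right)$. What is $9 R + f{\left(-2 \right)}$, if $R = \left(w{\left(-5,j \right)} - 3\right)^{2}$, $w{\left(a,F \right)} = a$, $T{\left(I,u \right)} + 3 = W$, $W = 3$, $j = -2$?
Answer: $577$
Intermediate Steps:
$T{\left(I,u \right)} = 0$ ($T{\left(I,u \right)} = -3 + 3 = 0$)
$f{\left(V \right)} = -7 + 2 V^{2}$ ($f{\left(V \right)} = -7 + \left(V + 0\right) \left(V + V\right) = -7 + V 2 V = -7 + 2 V^{2}$)
$R = 64$ ($R = \left(-5 - 3\right)^{2} = \left(-8\right)^{2} = 64$)
$9 R + f{\left(-2 \right)} = 9 \cdot 64 - \left(7 - 2 \left(-2\right)^{2}\right) = 576 + \left(-7 + 2 \cdot 4\right) = 576 + \left(-7 + 8\right) = 576 + 1 = 577$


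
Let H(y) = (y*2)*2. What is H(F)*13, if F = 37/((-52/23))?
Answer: -851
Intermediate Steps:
F = -851/52 (F = 37/((-52*1/23)) = 37/(-52/23) = 37*(-23/52) = -851/52 ≈ -16.365)
H(y) = 4*y (H(y) = (2*y)*2 = 4*y)
H(F)*13 = (4*(-851/52))*13 = -851/13*13 = -851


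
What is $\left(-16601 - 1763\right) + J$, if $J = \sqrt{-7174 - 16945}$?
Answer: $-18364 + i \sqrt{24119} \approx -18364.0 + 155.3 i$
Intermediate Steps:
$J = i \sqrt{24119}$ ($J = \sqrt{-24119} = i \sqrt{24119} \approx 155.3 i$)
$\left(-16601 - 1763\right) + J = \left(-16601 - 1763\right) + i \sqrt{24119} = -18364 + i \sqrt{24119}$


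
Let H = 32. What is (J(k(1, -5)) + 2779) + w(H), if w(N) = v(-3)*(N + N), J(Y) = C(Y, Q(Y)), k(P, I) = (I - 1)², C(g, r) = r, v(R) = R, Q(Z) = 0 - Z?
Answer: 2551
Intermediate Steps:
Q(Z) = -Z
k(P, I) = (-1 + I)²
J(Y) = -Y
w(N) = -6*N (w(N) = -3*(N + N) = -6*N)
(J(k(1, -5)) + 2779) + w(H) = (-(-1 - 5)² + 2779) - 6*32 = (-1*(-6)² + 2779) - 192 = (-1*36 + 2779) - 192 = (-36 + 2779) - 192 = 2743 - 192 = 2551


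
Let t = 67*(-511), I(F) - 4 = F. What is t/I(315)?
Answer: -34237/319 ≈ -107.33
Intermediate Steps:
I(F) = 4 + F
t = -34237
t/I(315) = -34237/(4 + 315) = -34237/319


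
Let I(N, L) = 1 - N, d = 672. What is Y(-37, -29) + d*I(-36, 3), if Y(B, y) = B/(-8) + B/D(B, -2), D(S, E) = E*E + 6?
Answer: 994597/40 ≈ 24865.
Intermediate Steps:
D(S, E) = 6 + E² (D(S, E) = E² + 6 = 6 + E²)
Y(B, y) = -B/40 (Y(B, y) = B/(-8) + B/(6 + (-2)²) = B*(-⅛) + B/(6 + 4) = -B/8 + B/10 = -B/40)
Y(-37, -29) + d*I(-36, 3) = -1/40*(-37) + 672*(1 - 1*(-36)) = 37/40 + 672*(1 + 36) = 37/40 + 672*37 = 37/40 + 24864 = 994597/40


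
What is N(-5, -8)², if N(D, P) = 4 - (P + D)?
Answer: 289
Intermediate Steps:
N(D, P) = 4 - D - P (N(D, P) = 4 - (D + P) = 4 + (-D - P) = 4 - D - P)
N(-5, -8)² = (4 - 1*(-5) - 1*(-8))² = (4 + 5 + 8)² = 17² = 289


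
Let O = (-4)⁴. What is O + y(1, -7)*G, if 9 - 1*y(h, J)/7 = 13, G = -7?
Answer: 452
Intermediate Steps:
y(h, J) = -28 (y(h, J) = 63 - 7*13 = 63 - 91 = -28)
O = 256
O + y(1, -7)*G = 256 - 28*(-7) = 256 + 196 = 452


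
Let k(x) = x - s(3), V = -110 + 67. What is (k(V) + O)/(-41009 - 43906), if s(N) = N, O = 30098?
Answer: -30052/84915 ≈ -0.35391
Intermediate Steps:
V = -43
k(x) = -3 + x (k(x) = x - 1*3 = x - 3 = -3 + x)
(k(V) + O)/(-41009 - 43906) = ((-3 - 43) + 30098)/(-41009 - 43906) = (-46 + 30098)/(-84915) = 30052*(-1/84915) = -30052/84915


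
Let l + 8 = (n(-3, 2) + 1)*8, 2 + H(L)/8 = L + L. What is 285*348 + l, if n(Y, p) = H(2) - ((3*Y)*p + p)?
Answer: 99436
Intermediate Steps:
H(L) = -16 + 16*L (H(L) = -16 + 8*(L + L) = -16 + 8*(2*L) = -16 + 16*L)
n(Y, p) = 16 - p - 3*Y*p (n(Y, p) = (-16 + 16*2) - ((3*Y)*p + p) = (-16 + 32) - (3*Y*p + p) = 16 - (p + 3*Y*p) = 16 + (-p - 3*Y*p) = 16 - p - 3*Y*p)
l = 256 (l = -8 + ((16 - 1*2 - 3*(-3)*2) + 1)*8 = -8 + ((16 - 2 + 18) + 1)*8 = -8 + (32 + 1)*8 = -8 + 33*8 = -8 + 264 = 256)
285*348 + l = 285*348 + 256 = 99180 + 256 = 99436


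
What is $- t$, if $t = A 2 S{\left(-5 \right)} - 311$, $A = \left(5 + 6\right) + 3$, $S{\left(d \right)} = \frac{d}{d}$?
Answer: $283$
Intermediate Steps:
$S{\left(d \right)} = 1$
$A = 14$ ($A = 11 + 3 = 14$)
$t = -283$ ($t = 14 \cdot 2 \cdot 1 - 311 = 28 \cdot 1 - 311 = 28 - 311 = -283$)
$- t = \left(-1\right) \left(-283\right) = 283$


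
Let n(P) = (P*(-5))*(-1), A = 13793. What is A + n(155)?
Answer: 14568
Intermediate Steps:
n(P) = 5*P (n(P) = -5*P*(-1) = 5*P)
A + n(155) = 13793 + 5*155 = 13793 + 775 = 14568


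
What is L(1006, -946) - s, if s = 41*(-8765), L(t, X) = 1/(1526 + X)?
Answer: 208431701/580 ≈ 3.5937e+5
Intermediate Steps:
s = -359365
L(1006, -946) - s = 1/(1526 - 946) - 1*(-359365) = 1/580 + 359365 = 208431701/580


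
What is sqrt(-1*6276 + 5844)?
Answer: 12*I*sqrt(3) ≈ 20.785*I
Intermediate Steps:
sqrt(-1*6276 + 5844) = sqrt(-6276 + 5844) = sqrt(-432) = 12*I*sqrt(3)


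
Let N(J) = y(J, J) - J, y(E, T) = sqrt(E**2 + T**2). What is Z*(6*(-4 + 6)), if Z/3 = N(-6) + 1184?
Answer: 42840 + 216*sqrt(2) ≈ 43146.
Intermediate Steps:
N(J) = -J + sqrt(2)*sqrt(J**2) (N(J) = sqrt(J**2 + J**2) - J = sqrt(2*J**2) - J = sqrt(2)*sqrt(J**2) - J = -J + sqrt(2)*sqrt(J**2))
Z = 3570 + 18*sqrt(2) (Z = 3*((-1*(-6) + sqrt(2)*sqrt((-6)**2)) + 1184) = 3*((6 + sqrt(2)*sqrt(36)) + 1184) = 3*((6 + sqrt(2)*6) + 1184) = 3*((6 + 6*sqrt(2)) + 1184) = 3*(1190 + 6*sqrt(2)) = 3570 + 18*sqrt(2) ≈ 3595.5)
Z*(6*(-4 + 6)) = (3570 + 18*sqrt(2))*(6*(-4 + 6)) = (3570 + 18*sqrt(2))*(6*2) = (3570 + 18*sqrt(2))*12 = 42840 + 216*sqrt(2)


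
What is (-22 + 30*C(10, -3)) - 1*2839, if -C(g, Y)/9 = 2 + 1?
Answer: -3671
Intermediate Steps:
C(g, Y) = -27 (C(g, Y) = -9*(2 + 1) = -9*3 = -27)
(-22 + 30*C(10, -3)) - 1*2839 = (-22 + 30*(-27)) - 1*2839 = (-22 - 810) - 2839 = -832 - 2839 = -3671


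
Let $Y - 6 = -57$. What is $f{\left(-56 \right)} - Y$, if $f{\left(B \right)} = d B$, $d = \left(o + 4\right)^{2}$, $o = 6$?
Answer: $-5549$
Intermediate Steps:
$Y = -51$ ($Y = 6 - 57 = -51$)
$d = 100$ ($d = \left(6 + 4\right)^{2} = 10^{2} = 100$)
$f{\left(B \right)} = 100 B$
$f{\left(-56 \right)} - Y = 100 \left(-56\right) - -51 = -5600 + 51 = -5549$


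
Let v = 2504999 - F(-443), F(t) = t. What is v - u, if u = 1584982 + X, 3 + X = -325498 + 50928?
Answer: 1195033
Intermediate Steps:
X = -274573 (X = -3 + (-325498 + 50928) = -3 - 274570 = -274573)
v = 2505442 (v = 2504999 - 1*(-443) = 2504999 + 443 = 2505442)
u = 1310409 (u = 1584982 - 274573 = 1310409)
v - u = 2505442 - 1*1310409 = 2505442 - 1310409 = 1195033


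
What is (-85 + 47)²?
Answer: 1444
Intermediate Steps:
(-85 + 47)² = (-38)² = 1444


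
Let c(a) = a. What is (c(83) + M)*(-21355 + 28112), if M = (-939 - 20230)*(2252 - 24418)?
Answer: 3170601549709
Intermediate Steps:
M = 469232054 (M = -21169*(-22166) = 469232054)
(c(83) + M)*(-21355 + 28112) = (83 + 469232054)*(-21355 + 28112) = 469232137*6757 = 3170601549709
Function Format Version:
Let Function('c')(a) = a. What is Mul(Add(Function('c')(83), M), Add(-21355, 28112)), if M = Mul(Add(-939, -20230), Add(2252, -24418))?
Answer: 3170601549709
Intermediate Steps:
M = 469232054 (M = Mul(-21169, -22166) = 469232054)
Mul(Add(Function('c')(83), M), Add(-21355, 28112)) = Mul(Add(83, 469232054), Add(-21355, 28112)) = Mul(469232137, 6757) = 3170601549709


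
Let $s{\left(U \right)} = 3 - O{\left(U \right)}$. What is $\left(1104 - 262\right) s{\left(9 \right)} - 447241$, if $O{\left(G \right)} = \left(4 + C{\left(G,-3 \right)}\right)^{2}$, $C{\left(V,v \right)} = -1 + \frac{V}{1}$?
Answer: $-565963$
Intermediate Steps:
$C{\left(V,v \right)} = -1 + V$ ($C{\left(V,v \right)} = -1 + V 1 = -1 + V$)
$O{\left(G \right)} = \left(3 + G\right)^{2}$ ($O{\left(G \right)} = \left(4 + \left(-1 + G\right)\right)^{2} = \left(3 + G\right)^{2}$)
$s{\left(U \right)} = 3 - \left(3 + U\right)^{2}$
$\left(1104 - 262\right) s{\left(9 \right)} - 447241 = \left(1104 - 262\right) \left(3 - \left(3 + 9\right)^{2}\right) - 447241 = 842 \left(3 - 12^{2}\right) - 447241 = 842 \left(3 - 144\right) - 447241 = 842 \left(-141\right) - 447241 = -118722 - 447241 = -565963$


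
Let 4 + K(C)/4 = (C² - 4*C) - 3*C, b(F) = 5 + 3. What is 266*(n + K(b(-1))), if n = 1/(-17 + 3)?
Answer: 4237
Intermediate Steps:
b(F) = 8
n = -1/14 (n = 1/(-14) = -1/14 ≈ -0.071429)
K(C) = -16 - 28*C + 4*C² (K(C) = -16 + 4*((C² - 4*C) - 3*C) = -16 + 4*(C² - 7*C) = -16 + (-28*C + 4*C²) = -16 - 28*C + 4*C²)
266*(n + K(b(-1))) = 266*(-1/14 + (-16 - 28*8 + 4*8²)) = 266*(-1/14 + (-16 - 224 + 4*64)) = 266*(-1/14 + (-16 - 224 + 256)) = 266*(-1/14 + 16) = 266*(223/14) = 4237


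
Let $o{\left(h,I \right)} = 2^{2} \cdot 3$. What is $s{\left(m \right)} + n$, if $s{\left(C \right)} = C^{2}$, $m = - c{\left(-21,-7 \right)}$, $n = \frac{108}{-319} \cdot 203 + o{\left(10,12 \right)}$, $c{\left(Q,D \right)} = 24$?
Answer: $\frac{5712}{11} \approx 519.27$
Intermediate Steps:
$o{\left(h,I \right)} = 12$ ($o{\left(h,I \right)} = 4 \cdot 3 = 12$)
$n = - \frac{624}{11}$ ($n = \frac{108}{-319} \cdot 203 + 12 = 108 \left(- \frac{1}{319}\right) 203 + 12 = \left(- \frac{108}{319}\right) 203 + 12 = - \frac{756}{11} + 12 = - \frac{624}{11} \approx -56.727$)
$m = -24$ ($m = \left(-1\right) 24 = -24$)
$s{\left(m \right)} + n = \left(-24\right)^{2} - \frac{624}{11} = 576 - \frac{624}{11} = \frac{5712}{11}$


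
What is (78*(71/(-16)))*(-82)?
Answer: 113529/4 ≈ 28382.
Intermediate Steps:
(78*(71/(-16)))*(-82) = (78*(71*(-1/16)))*(-82) = (78*(-71/16))*(-82) = -2769/8*(-82) = 113529/4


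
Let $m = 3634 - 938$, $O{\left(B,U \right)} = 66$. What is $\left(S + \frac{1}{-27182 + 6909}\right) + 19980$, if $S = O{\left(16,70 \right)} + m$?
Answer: $\frac{461048565}{20273} \approx 22742.0$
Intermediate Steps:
$m = 2696$
$S = 2762$ ($S = 66 + 2696 = 2762$)
$\left(S + \frac{1}{-27182 + 6909}\right) + 19980 = \left(2762 + \frac{1}{-27182 + 6909}\right) + 19980 = \left(2762 + \frac{1}{-20273}\right) + 19980 = \left(2762 - \frac{1}{20273}\right) + 19980 = \frac{55994025}{20273} + 19980 = \frac{461048565}{20273}$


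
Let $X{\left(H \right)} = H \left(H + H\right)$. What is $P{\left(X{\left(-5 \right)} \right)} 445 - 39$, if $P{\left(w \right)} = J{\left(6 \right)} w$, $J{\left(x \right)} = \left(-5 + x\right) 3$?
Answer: $66711$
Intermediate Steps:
$X{\left(H \right)} = 2 H^{2}$ ($X{\left(H \right)} = H 2 H = 2 H^{2}$)
$J{\left(x \right)} = -15 + 3 x$
$P{\left(w \right)} = 3 w$ ($P{\left(w \right)} = \left(-15 + 3 \cdot 6\right) w = \left(-15 + 18\right) w = 3 w$)
$P{\left(X{\left(-5 \right)} \right)} 445 - 39 = 3 \cdot 2 \left(-5\right)^{2} \cdot 445 - 39 = 3 \cdot 2 \cdot 25 \cdot 445 - 39 = 3 \cdot 50 \cdot 445 - 39 = 150 \cdot 445 - 39 = 66750 - 39 = 66711$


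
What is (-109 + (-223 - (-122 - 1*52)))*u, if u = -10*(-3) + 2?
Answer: -5056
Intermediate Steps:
u = 32 (u = 30 + 2 = 32)
(-109 + (-223 - (-122 - 1*52)))*u = (-109 + (-223 - (-122 - 1*52)))*32 = (-109 + (-223 - (-122 - 52)))*32 = (-109 + (-223 - 1*(-174)))*32 = (-109 + (-223 + 174))*32 = (-109 - 49)*32 = -158*32 = -5056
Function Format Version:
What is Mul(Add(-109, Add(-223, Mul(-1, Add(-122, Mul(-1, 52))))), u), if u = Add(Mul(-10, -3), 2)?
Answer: -5056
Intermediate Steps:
u = 32 (u = Add(30, 2) = 32)
Mul(Add(-109, Add(-223, Mul(-1, Add(-122, Mul(-1, 52))))), u) = Mul(Add(-109, Add(-223, Mul(-1, Add(-122, Mul(-1, 52))))), 32) = Mul(Add(-109, Add(-223, Mul(-1, Add(-122, -52)))), 32) = Mul(Add(-109, Add(-223, Mul(-1, -174))), 32) = Mul(Add(-109, Add(-223, 174)), 32) = Mul(Add(-109, -49), 32) = Mul(-158, 32) = -5056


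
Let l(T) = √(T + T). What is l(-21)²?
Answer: -42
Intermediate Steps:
l(T) = √2*√T (l(T) = √(2*T) = √2*√T)
l(-21)² = (√2*√(-21))² = (√2*(I*√21))² = (I*√42)² = -42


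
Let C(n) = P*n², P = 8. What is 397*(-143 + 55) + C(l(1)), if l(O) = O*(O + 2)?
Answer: -34864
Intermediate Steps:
l(O) = O*(2 + O)
C(n) = 8*n²
397*(-143 + 55) + C(l(1)) = 397*(-143 + 55) + 8*(1*(2 + 1))² = 397*(-88) + 8*(1*3)² = -34936 + 8*3² = -34936 + 8*9 = -34936 + 72 = -34864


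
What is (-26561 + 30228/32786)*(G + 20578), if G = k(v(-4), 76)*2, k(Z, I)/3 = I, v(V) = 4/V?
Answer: -704476162862/1261 ≈ -5.5866e+8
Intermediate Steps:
k(Z, I) = 3*I
G = 456 (G = (3*76)*2 = 228*2 = 456)
(-26561 + 30228/32786)*(G + 20578) = (-26561 + 30228/32786)*(456 + 20578) = (-26561 + 30228*(1/32786))*21034 = (-26561 + 15114/16393)*21034 = -435399359/16393*21034 = -704476162862/1261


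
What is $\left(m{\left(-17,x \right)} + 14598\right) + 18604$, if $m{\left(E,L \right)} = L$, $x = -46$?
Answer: $33156$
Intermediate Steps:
$\left(m{\left(-17,x \right)} + 14598\right) + 18604 = \left(-46 + 14598\right) + 18604 = 14552 + 18604 = 33156$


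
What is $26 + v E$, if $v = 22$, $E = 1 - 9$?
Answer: $-150$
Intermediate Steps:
$E = -8$ ($E = 1 - 9 = -8$)
$26 + v E = 26 + 22 \left(-8\right) = 26 - 176 = -150$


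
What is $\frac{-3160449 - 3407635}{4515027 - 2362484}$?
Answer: $- \frac{6568084}{2152543} \approx -3.0513$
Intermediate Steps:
$\frac{-3160449 - 3407635}{4515027 - 2362484} = - \frac{6568084}{2152543}$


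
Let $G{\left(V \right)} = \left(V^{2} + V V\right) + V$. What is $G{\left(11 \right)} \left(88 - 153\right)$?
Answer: $-16445$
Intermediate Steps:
$G{\left(V \right)} = V + 2 V^{2}$ ($G{\left(V \right)} = \left(V^{2} + V^{2}\right) + V = 2 V^{2} + V = V + 2 V^{2}$)
$G{\left(11 \right)} \left(88 - 153\right) = 11 \left(1 + 2 \cdot 11\right) \left(88 - 153\right) = 11 \left(1 + 22\right) \left(-65\right) = 11 \cdot 23 \left(-65\right) = 253 \left(-65\right) = -16445$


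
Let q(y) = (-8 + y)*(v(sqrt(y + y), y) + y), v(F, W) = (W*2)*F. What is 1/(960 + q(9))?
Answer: 323/311043 - 6*sqrt(2)/103681 ≈ 0.00095660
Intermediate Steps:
v(F, W) = 2*F*W (v(F, W) = (2*W)*F = 2*F*W)
q(y) = (-8 + y)*(y + 2*sqrt(2)*y**(3/2)) (q(y) = (-8 + y)*(2*sqrt(y + y)*y + y) = (-8 + y)*(2*sqrt(2*y)*y + y) = (-8 + y)*(2*(sqrt(2)*sqrt(y))*y + y) = (-8 + y)*(2*sqrt(2)*y**(3/2) + y) = (-8 + y)*(y + 2*sqrt(2)*y**(3/2)))
1/(960 + q(9)) = 1/(960 + (9**2 - 8*9 - 16*sqrt(2)*9**(3/2) + 2*sqrt(2)*9**(5/2))) = 1/(960 + (81 - 72 - 16*sqrt(2)*27 + 2*sqrt(2)*243)) = 1/(960 + (81 - 72 - 432*sqrt(2) + 486*sqrt(2))) = 1/(960 + (9 + 54*sqrt(2))) = 1/(969 + 54*sqrt(2))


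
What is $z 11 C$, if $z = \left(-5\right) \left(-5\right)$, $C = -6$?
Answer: $-1650$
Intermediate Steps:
$z = 25$
$z 11 C = 25 \cdot 11 \left(-6\right) = 275 \left(-6\right) = -1650$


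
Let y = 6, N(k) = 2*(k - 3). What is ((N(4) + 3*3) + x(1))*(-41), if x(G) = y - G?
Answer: -656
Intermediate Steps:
N(k) = -6 + 2*k (N(k) = 2*(-3 + k) = -6 + 2*k)
x(G) = 6 - G
((N(4) + 3*3) + x(1))*(-41) = (((-6 + 2*4) + 3*3) + (6 - 1*1))*(-41) = (((-6 + 8) + 9) + (6 - 1))*(-41) = ((2 + 9) + 5)*(-41) = (11 + 5)*(-41) = 16*(-41) = -656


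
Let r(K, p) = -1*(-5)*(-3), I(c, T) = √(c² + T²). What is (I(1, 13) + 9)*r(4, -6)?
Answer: -135 - 15*√170 ≈ -330.58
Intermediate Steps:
I(c, T) = √(T² + c²)
r(K, p) = -15 (r(K, p) = 5*(-3) = -15)
(I(1, 13) + 9)*r(4, -6) = (√(13² + 1²) + 9)*(-15) = (√(169 + 1) + 9)*(-15) = (√170 + 9)*(-15) = (9 + √170)*(-15) = -135 - 15*√170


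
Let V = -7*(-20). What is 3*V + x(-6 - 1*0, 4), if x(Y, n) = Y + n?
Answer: 418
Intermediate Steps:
V = 140
3*V + x(-6 - 1*0, 4) = 3*140 + ((-6 - 1*0) + 4) = 420 + ((-6 + 0) + 4) = 420 + (-6 + 4) = 420 - 2 = 418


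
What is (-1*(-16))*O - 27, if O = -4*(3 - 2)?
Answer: -91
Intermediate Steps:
O = -4 (O = -4*1 = -4)
(-1*(-16))*O - 27 = -1*(-16)*(-4) - 27 = 16*(-4) - 27 = -64 - 27 = -91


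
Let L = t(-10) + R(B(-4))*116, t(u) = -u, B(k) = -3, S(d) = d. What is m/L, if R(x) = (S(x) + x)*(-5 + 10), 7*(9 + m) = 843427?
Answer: -421682/12145 ≈ -34.721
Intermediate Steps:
m = 843364/7 (m = -9 + (1/7)*843427 = -9 + 843427/7 = 843364/7 ≈ 1.2048e+5)
R(x) = 10*x (R(x) = (x + x)*(-5 + 10) = (2*x)*5 = 10*x)
L = -3470 (L = -1*(-10) + (10*(-3))*116 = 10 - 30*116 = 10 - 3480 = -3470)
m/L = (843364/7)/(-3470) = (843364/7)*(-1/3470) = -421682/12145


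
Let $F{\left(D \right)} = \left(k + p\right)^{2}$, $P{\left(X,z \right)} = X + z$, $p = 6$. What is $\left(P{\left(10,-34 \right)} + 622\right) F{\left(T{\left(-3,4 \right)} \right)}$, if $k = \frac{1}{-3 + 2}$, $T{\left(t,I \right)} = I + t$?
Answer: $14950$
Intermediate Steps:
$k = -1$ ($k = \frac{1}{-1} = -1$)
$F{\left(D \right)} = 25$ ($F{\left(D \right)} = \left(-1 + 6\right)^{2} = 5^{2} = 25$)
$\left(P{\left(10,-34 \right)} + 622\right) F{\left(T{\left(-3,4 \right)} \right)} = \left(\left(10 - 34\right) + 622\right) 25 = \left(-24 + 622\right) 25 = 598 \cdot 25 = 14950$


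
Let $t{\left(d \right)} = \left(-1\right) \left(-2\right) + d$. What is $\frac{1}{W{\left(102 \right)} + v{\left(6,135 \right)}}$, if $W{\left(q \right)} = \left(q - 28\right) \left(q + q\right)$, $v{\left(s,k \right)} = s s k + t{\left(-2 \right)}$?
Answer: $\frac{1}{19956} \approx 5.011 \cdot 10^{-5}$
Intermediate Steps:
$t{\left(d \right)} = 2 + d$
$v{\left(s,k \right)} = k s^{2}$ ($v{\left(s,k \right)} = s s k + \left(2 - 2\right) = s k s + 0 = k s^{2} + 0 = k s^{2}$)
$W{\left(q \right)} = 2 q \left(-28 + q\right)$ ($W{\left(q \right)} = \left(-28 + q\right) 2 q = 2 q \left(-28 + q\right)$)
$\frac{1}{W{\left(102 \right)} + v{\left(6,135 \right)}} = \frac{1}{2 \cdot 102 \left(-28 + 102\right) + 135 \cdot 6^{2}} = \frac{1}{2 \cdot 102 \cdot 74 + 135 \cdot 36} = \frac{1}{15096 + 4860} = \frac{1}{19956}$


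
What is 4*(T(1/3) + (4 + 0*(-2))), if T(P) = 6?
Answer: 40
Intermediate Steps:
4*(T(1/3) + (4 + 0*(-2))) = 4*(6 + (4 + 0*(-2))) = 4*(6 + (4 + 0)) = 4*(6 + 4) = 4*10 = 40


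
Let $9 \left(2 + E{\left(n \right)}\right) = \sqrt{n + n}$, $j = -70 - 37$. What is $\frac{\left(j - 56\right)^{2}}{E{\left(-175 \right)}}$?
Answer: $- \frac{2152089}{337} - \frac{1195605 i \sqrt{14}}{674} \approx -6386.0 - 6637.3 i$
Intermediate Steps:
$j = -107$ ($j = -70 - 37 = -107$)
$E{\left(n \right)} = -2 + \frac{\sqrt{2} \sqrt{n}}{9}$ ($E{\left(n \right)} = -2 + \frac{\sqrt{n + n}}{9} = -2 + \frac{\sqrt{2 n}}{9} = -2 + \frac{\sqrt{2} \sqrt{n}}{9}$)
$\frac{\left(j - 56\right)^{2}}{E{\left(-175 \right)}} = \frac{\left(-107 - 56\right)^{2}}{-2 + \frac{\sqrt{2} \sqrt{-175}}{9}} = \frac{\left(-163\right)^{2}}{-2 + \frac{\sqrt{2} \cdot 5 i \sqrt{7}}{9}} = \frac{26569}{-2 + \frac{5 i \sqrt{14}}{9}}$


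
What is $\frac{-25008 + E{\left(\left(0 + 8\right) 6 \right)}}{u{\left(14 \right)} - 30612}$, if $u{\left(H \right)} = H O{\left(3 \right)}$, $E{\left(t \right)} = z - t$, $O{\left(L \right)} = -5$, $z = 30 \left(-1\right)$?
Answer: $\frac{12543}{15341} \approx 0.81761$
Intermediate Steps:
$z = -30$
$E{\left(t \right)} = -30 - t$
$u{\left(H \right)} = - 5 H$ ($u{\left(H \right)} = H \left(-5\right) = - 5 H$)
$\frac{-25008 + E{\left(\left(0 + 8\right) 6 \right)}}{u{\left(14 \right)} - 30612} = \frac{-25008 - \left(30 + \left(0 + 8\right) 6\right)}{\left(-5\right) 14 - 30612} = \frac{-25008 - \left(30 + 8 \cdot 6\right)}{-70 - 30612} = \frac{-25008 - 78}{-30682} = \left(-25008 - 78\right) \left(- \frac{1}{30682}\right) = \left(-25086\right) \left(- \frac{1}{30682}\right) = \frac{12543}{15341}$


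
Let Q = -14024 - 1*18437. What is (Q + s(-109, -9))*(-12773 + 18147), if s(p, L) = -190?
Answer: -175466474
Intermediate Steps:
Q = -32461 (Q = -14024 - 18437 = -32461)
(Q + s(-109, -9))*(-12773 + 18147) = (-32461 - 190)*(-12773 + 18147) = -32651*5374 = -175466474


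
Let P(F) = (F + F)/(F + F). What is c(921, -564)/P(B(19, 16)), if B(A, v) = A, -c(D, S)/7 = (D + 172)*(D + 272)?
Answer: -9127643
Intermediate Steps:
c(D, S) = -7*(172 + D)*(272 + D) (c(D, S) = -7*(D + 172)*(D + 272) = -7*(172 + D)*(272 + D))
P(F) = 1 (P(F) = (2*F)/((2*F)) = (2*F)*(1/(2*F)) = 1)
c(921, -564)/P(B(19, 16)) = (-327488 - 3108*921 - 7*921**2)/1 = (-327488 - 2862468 - 7*848241)*1 = (-327488 - 2862468 - 5937687)*1 = -9127643*1 = -9127643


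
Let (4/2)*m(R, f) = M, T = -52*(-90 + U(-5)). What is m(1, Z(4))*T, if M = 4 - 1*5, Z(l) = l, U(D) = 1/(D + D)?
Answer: -11713/5 ≈ -2342.6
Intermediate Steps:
U(D) = 1/(2*D)
M = -1 (M = 4 - 5 = -1)
T = 23426/5 (T = -52*(-90 + (1/2)/(-5)) = -52*(-90 + (1/2)*(-1/5)) = -52*(-90 - 1/10) = -52*(-901/10) = 23426/5 ≈ 4685.2)
m(R, f) = -1/2 (m(R, f) = (1/2)*(-1) = -1/2)
m(1, Z(4))*T = -1/2*23426/5 = -11713/5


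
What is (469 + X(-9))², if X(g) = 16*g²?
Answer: 3115225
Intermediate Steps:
(469 + X(-9))² = (469 + 16*(-9)²)² = (469 + 16*81)² = (469 + 1296)² = 1765² = 3115225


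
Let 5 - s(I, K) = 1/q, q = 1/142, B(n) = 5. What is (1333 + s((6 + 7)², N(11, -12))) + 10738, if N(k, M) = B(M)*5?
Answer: 11934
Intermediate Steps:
q = 1/142 ≈ 0.0070423
N(k, M) = 25 (N(k, M) = 5*5 = 25)
s(I, K) = -137 (s(I, K) = 5 - 1/1/142 = 5 - 1*142 = 5 - 142 = -137)
(1333 + s((6 + 7)², N(11, -12))) + 10738 = (1333 - 137) + 10738 = 1196 + 10738 = 11934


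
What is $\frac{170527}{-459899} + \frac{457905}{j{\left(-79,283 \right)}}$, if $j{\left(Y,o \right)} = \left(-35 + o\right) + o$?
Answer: $\frac{70166500586}{81402123} \approx 861.97$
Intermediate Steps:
$j{\left(Y,o \right)} = -35 + 2 o$
$\frac{170527}{-459899} + \frac{457905}{j{\left(-79,283 \right)}} = \frac{170527}{-459899} + \frac{457905}{-35 + 2 \cdot 283} = 170527 \left(- \frac{1}{459899}\right) + \frac{457905}{-35 + 566} = - \frac{170527}{459899} + \frac{457905}{531} = - \frac{170527}{459899} + 457905 \cdot \frac{1}{531} = - \frac{170527}{459899} + \frac{152635}{177} = \frac{70166500586}{81402123}$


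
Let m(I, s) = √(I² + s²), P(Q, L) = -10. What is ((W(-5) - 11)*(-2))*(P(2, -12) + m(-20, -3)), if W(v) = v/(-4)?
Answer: -195 + 39*√409/2 ≈ 199.36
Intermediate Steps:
W(v) = -v/4 (W(v) = v*(-¼) = -v/4)
((W(-5) - 11)*(-2))*(P(2, -12) + m(-20, -3)) = ((-¼*(-5) - 11)*(-2))*(-10 + √((-20)² + (-3)²)) = ((5/4 - 11)*(-2))*(-10 + √(400 + 9)) = (-39/4*(-2))*(-10 + √409) = 39*(-10 + √409)/2 = -195 + 39*√409/2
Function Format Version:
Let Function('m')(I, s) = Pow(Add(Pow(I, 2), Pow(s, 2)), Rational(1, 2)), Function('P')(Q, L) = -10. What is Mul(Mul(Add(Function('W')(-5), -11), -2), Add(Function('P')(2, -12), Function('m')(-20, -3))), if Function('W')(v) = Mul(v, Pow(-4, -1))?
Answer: Add(-195, Mul(Rational(39, 2), Pow(409, Rational(1, 2)))) ≈ 199.36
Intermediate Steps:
Function('W')(v) = Mul(Rational(-1, 4), v) (Function('W')(v) = Mul(v, Rational(-1, 4)) = Mul(Rational(-1, 4), v))
Mul(Mul(Add(Function('W')(-5), -11), -2), Add(Function('P')(2, -12), Function('m')(-20, -3))) = Mul(Mul(Add(Mul(Rational(-1, 4), -5), -11), -2), Add(-10, Pow(Add(Pow(-20, 2), Pow(-3, 2)), Rational(1, 2)))) = Mul(Mul(Add(Rational(5, 4), -11), -2), Add(-10, Pow(Add(400, 9), Rational(1, 2)))) = Mul(Mul(Rational(-39, 4), -2), Add(-10, Pow(409, Rational(1, 2)))) = Mul(Rational(39, 2), Add(-10, Pow(409, Rational(1, 2)))) = Add(-195, Mul(Rational(39, 2), Pow(409, Rational(1, 2))))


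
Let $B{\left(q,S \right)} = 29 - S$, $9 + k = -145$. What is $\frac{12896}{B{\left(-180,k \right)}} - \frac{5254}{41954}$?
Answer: $\frac{270038651}{3838791} \approx 70.345$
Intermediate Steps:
$k = -154$ ($k = -9 - 145 = -154$)
$\frac{12896}{B{\left(-180,k \right)}} - \frac{5254}{41954} = \frac{12896}{29 - -154} - \frac{5254}{41954} = \frac{12896}{29 + 154} - \frac{2627}{20977} = \frac{12896}{183} - \frac{2627}{20977} = \frac{270038651}{3838791}$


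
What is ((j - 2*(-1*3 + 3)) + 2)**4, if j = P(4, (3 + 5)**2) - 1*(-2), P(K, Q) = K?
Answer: 4096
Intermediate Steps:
j = 6 (j = 4 - 1*(-2) = 4 + 2 = 6)
((j - 2*(-1*3 + 3)) + 2)**4 = ((6 - 2*(-1*3 + 3)) + 2)**4 = ((6 - 2*(-3 + 3)) + 2)**4 = ((6 - 2*0) + 2)**4 = ((6 + 0) + 2)**4 = (6 + 2)**4 = 8**4 = 4096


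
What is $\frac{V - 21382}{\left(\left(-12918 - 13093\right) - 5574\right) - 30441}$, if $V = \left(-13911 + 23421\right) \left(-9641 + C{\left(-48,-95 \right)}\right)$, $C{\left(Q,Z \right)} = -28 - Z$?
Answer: $\frac{45535061}{31013} \approx 1468.3$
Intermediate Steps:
$V = -91048740$ ($V = \left(-13911 + 23421\right) \left(-9641 - -67\right) = 9510 \left(-9641 + \left(-28 + 95\right)\right) = 9510 \left(-9641 + 67\right) = 9510 \left(-9574\right) = -91048740$)
$\frac{V - 21382}{\left(\left(-12918 - 13093\right) - 5574\right) - 30441} = \frac{-91048740 - 21382}{\left(\left(-12918 - 13093\right) - 5574\right) - 30441} = - \frac{91070122}{\left(-26011 - 5574\right) - 30441} = - \frac{91070122}{-31585 - 30441} = - \frac{91070122}{-62026} = \left(-91070122\right) \left(- \frac{1}{62026}\right) = \frac{45535061}{31013}$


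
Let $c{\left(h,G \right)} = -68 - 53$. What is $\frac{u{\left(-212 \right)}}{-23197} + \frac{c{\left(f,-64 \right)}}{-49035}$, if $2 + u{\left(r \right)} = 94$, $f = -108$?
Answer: $- \frac{1704383}{1137464895} \approx -0.0014984$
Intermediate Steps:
$c{\left(h,G \right)} = -121$
$u{\left(r \right)} = 92$ ($u{\left(r \right)} = -2 + 94 = 92$)
$\frac{u{\left(-212 \right)}}{-23197} + \frac{c{\left(f,-64 \right)}}{-49035} = \frac{92}{-23197} - \frac{121}{-49035} = 92 \left(- \frac{1}{23197}\right) - - \frac{121}{49035} = - \frac{92}{23197} + \frac{121}{49035} = - \frac{1704383}{1137464895}$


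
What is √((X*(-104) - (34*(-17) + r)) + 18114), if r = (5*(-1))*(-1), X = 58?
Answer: √12655 ≈ 112.49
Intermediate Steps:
r = 5 (r = -5*(-1) = 5)
√((X*(-104) - (34*(-17) + r)) + 18114) = √((58*(-104) - (34*(-17) + 5)) + 18114) = √((-6032 - (-578 + 5)) + 18114) = √((-6032 - 1*(-573)) + 18114) = √((-6032 + 573) + 18114) = √(-5459 + 18114) = √12655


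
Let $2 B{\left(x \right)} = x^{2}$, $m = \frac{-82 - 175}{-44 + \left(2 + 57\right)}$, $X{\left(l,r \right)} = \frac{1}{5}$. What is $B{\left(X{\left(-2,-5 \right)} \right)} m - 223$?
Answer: $- \frac{167507}{750} \approx -223.34$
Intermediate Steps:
$X{\left(l,r \right)} = \frac{1}{5}$
$m = - \frac{257}{15}$ ($m = - \frac{257}{-44 + 59} = - \frac{257}{15} \approx -17.133$)
$B{\left(x \right)} = \frac{x^{2}}{2}$
$B{\left(X{\left(-2,-5 \right)} \right)} m - 223 = \frac{1}{2 \cdot 25} \left(- \frac{257}{15}\right) - 223 = \frac{1}{2} \cdot \frac{1}{25} \left(- \frac{257}{15}\right) - 223 = \frac{1}{50} \left(- \frac{257}{15}\right) - 223 = - \frac{257}{750} - 223 = - \frac{167507}{750}$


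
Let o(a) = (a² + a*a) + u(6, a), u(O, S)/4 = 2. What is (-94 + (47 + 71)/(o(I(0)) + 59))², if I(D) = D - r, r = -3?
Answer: 61968384/7225 ≈ 8576.9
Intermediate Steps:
u(O, S) = 8 (u(O, S) = 4*2 = 8)
I(D) = 3 + D (I(D) = D - 1*(-3) = D + 3 = 3 + D)
o(a) = 8 + 2*a² (o(a) = (a² + a*a) + 8 = (a² + a²) + 8 = 2*a² + 8 = 8 + 2*a²)
(-94 + (47 + 71)/(o(I(0)) + 59))² = (-94 + (47 + 71)/((8 + 2*(3 + 0)²) + 59))² = (-94 + 118/((8 + 2*3²) + 59))² = (-94 + 118/((8 + 2*9) + 59))² = (-94 + 118/((8 + 18) + 59))² = (-94 + 118/(26 + 59))² = (-94 + 118/85)² = (-7872/85)² = 61968384/7225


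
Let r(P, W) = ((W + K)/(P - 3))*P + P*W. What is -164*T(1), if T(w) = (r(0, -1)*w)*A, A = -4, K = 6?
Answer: 0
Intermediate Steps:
r(P, W) = P*W + P*(6 + W)/(-3 + P) (r(P, W) = ((W + 6)/(P - 3))*P + P*W = ((6 + W)/(-3 + P))*P + P*W = P*(6 + W)/(-3 + P) + P*W = P*W + P*(6 + W)/(-3 + P))
T(w) = 0 (T(w) = ((0*(6 - 2*(-1) + 0*(-1))/(-3 + 0))*w)*(-4) = ((0*(6 + 2 + 0)/(-3))*w)*(-4) = ((0*(-⅓)*8)*w)*(-4) = (0*w)*(-4) = 0*(-4) = 0)
-164*T(1) = -164*0 = 0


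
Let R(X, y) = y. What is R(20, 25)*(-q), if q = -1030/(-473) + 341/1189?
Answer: -34649075/562397 ≈ -61.610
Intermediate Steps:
q = 1385963/562397 (q = -1030*(-1/473) + 341*(1/1189) = 1030/473 + 341/1189 = 1385963/562397 ≈ 2.4644)
R(20, 25)*(-q) = 25*(-1*1385963/562397) = 25*(-1385963/562397) = -34649075/562397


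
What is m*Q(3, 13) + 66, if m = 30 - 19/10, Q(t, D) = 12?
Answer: 2016/5 ≈ 403.20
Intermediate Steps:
m = 281/10 (m = 30 - 19/10 = 281/10 ≈ 28.100)
m*Q(3, 13) + 66 = (281/10)*12 + 66 = 1686/5 + 66 = 2016/5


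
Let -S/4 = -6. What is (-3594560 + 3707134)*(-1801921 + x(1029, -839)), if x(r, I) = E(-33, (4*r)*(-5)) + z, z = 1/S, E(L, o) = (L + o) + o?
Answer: -2489840528945/12 ≈ -2.0749e+11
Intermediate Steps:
S = 24 (S = -4*(-6) = 24)
E(L, o) = L + 2*o
z = 1/24 ≈ 0.041667
x(r, I) = -791/24 - 40*r (x(r, I) = (-33 + 2*((4*r)*(-5))) + 1/24 = (-33 + 2*(-20*r)) + 1/24 = (-33 - 40*r) + 1/24 = -791/24 - 40*r)
(-3594560 + 3707134)*(-1801921 + x(1029, -839)) = (-3594560 + 3707134)*(-1801921 + (-791/24 - 40*1029)) = 112574*(-1801921 + (-791/24 - 41160)) = 112574*(-1801921 - 988631/24) = 112574*(-44234735/24) = -2489840528945/12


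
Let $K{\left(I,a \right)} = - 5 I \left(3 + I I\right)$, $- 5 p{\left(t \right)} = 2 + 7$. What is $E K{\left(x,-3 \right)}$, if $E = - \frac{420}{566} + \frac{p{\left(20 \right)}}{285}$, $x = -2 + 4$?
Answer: $\frac{1408386}{26885} \approx 52.386$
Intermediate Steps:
$x = 2$
$p{\left(t \right)} = - \frac{9}{5}$ ($p{\left(t \right)} = - \frac{2 + 7}{5} = \left(- \frac{1}{5}\right) 9 = - \frac{9}{5}$)
$E = - \frac{100599}{134425}$ ($E = - \frac{420}{566} - \frac{9}{5 \cdot 285} = \left(-420\right) \frac{1}{566} - \frac{3}{475} = - \frac{210}{283} - \frac{3}{475} = - \frac{100599}{134425} \approx -0.74837$)
$K{\left(I,a \right)} = - 5 I \left(3 + I^{2}\right)$
$E K{\left(x,-3 \right)} = - \frac{100599 \left(\left(-5\right) 2 \left(3 + 2^{2}\right)\right)}{134425} = - \frac{100599 \left(\left(-5\right) 2 \left(3 + 4\right)\right)}{134425} = - \frac{100599 \left(\left(-5\right) 2 \cdot 7\right)}{134425} = \left(- \frac{100599}{134425}\right) \left(-70\right) = \frac{1408386}{26885}$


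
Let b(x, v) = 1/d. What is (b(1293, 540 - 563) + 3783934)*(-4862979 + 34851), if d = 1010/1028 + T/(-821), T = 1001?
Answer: -608422408067952512/33303 ≈ -1.8269e+13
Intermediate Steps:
d = -99909/421994 (d = 1010/1028 + 1001/(-821) = 1010*(1/1028) + 1001*(-1/821) = 505/514 - 1001/821 = -99909/421994 ≈ -0.23675)
b(x, v) = -421994/99909 (b(x, v) = 1/(-99909/421994) = -421994/99909)
(b(1293, 540 - 563) + 3783934)*(-4862979 + 34851) = (-421994/99909 + 3783934)*(-4862979 + 34851) = (378048640012/99909)*(-4828128) = -608422408067952512/33303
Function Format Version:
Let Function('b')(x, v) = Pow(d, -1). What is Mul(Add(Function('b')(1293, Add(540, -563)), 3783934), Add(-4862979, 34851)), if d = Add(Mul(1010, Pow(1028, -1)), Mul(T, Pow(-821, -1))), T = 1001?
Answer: Rational(-608422408067952512, 33303) ≈ -1.8269e+13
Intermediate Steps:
d = Rational(-99909, 421994) (d = Add(Mul(1010, Pow(1028, -1)), Mul(1001, Pow(-821, -1))) = Add(Mul(1010, Rational(1, 1028)), Mul(1001, Rational(-1, 821))) = Add(Rational(505, 514), Rational(-1001, 821)) = Rational(-99909, 421994) ≈ -0.23675)
Function('b')(x, v) = Rational(-421994, 99909) (Function('b')(x, v) = Pow(Rational(-99909, 421994), -1) = Rational(-421994, 99909))
Mul(Add(Function('b')(1293, Add(540, -563)), 3783934), Add(-4862979, 34851)) = Mul(Add(Rational(-421994, 99909), 3783934), Add(-4862979, 34851)) = Mul(Rational(378048640012, 99909), -4828128) = Rational(-608422408067952512, 33303)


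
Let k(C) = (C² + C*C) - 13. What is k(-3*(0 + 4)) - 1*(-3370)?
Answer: 3645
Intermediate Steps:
k(C) = -13 + 2*C² (k(C) = (C² + C²) - 13 = 2*C² - 13 = -13 + 2*C²)
k(-3*(0 + 4)) - 1*(-3370) = (-13 + 2*(-3*(0 + 4))²) - 1*(-3370) = (-13 + 2*(-3*4)²) + 3370 = (-13 + 2*(-12)²) + 3370 = (-13 + 2*144) + 3370 = (-13 + 288) + 3370 = 275 + 3370 = 3645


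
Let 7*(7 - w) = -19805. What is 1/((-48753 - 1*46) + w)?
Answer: -7/321739 ≈ -2.1757e-5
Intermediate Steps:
w = 19854/7 (w = 7 - ⅐*(-19805) = 7 + 19805/7 = 19854/7 ≈ 2836.3)
1/((-48753 - 1*46) + w) = 1/((-48753 - 1*46) + 19854/7) = 1/((-48753 - 46) + 19854/7) = 1/(-48799 + 19854/7) = 1/(-321739/7) = -7/321739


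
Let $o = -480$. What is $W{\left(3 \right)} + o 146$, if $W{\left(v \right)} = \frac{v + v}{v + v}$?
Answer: $-70079$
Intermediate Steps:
$W{\left(v \right)} = 1$ ($W{\left(v \right)} = \frac{2 v}{2 v} = 2 v \frac{1}{2 v} = 1$)
$W{\left(3 \right)} + o 146 = 1 - 70080 = -70079$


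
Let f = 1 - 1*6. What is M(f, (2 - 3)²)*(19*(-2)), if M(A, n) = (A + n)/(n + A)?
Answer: -38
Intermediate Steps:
f = -5 (f = 1 - 6 = -5)
M(A, n) = 1 (M(A, n) = (A + n)/(A + n) = 1)
M(f, (2 - 3)²)*(19*(-2)) = 1*(19*(-2)) = 1*(-38) = -38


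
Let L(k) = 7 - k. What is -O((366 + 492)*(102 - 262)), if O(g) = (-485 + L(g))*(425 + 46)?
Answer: -64433742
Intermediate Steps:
O(g) = -225138 - 471*g (O(g) = (-485 + (7 - g))*(425 + 46) = (-478 - g)*471 = -225138 - 471*g)
-O((366 + 492)*(102 - 262)) = -(-225138 - 471*(366 + 492)*(102 - 262)) = -(-225138 - 404118*(-160)) = -(-225138 - 471*(-137280)) = -(-225138 + 64658880) = -1*64433742 = -64433742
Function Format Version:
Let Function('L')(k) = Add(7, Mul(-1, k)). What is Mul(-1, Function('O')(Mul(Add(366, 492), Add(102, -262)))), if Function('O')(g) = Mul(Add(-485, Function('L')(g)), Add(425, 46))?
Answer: -64433742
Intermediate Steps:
Function('O')(g) = Add(-225138, Mul(-471, g)) (Function('O')(g) = Mul(Add(-485, Add(7, Mul(-1, g))), Add(425, 46)) = Mul(Add(-478, Mul(-1, g)), 471) = Add(-225138, Mul(-471, g)))
Mul(-1, Function('O')(Mul(Add(366, 492), Add(102, -262)))) = Mul(-1, Add(-225138, Mul(-471, Mul(Add(366, 492), Add(102, -262))))) = Mul(-1, Add(-225138, Mul(-471, Mul(858, -160)))) = Mul(-1, Add(-225138, Mul(-471, -137280))) = Mul(-1, Add(-225138, 64658880)) = Mul(-1, 64433742) = -64433742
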